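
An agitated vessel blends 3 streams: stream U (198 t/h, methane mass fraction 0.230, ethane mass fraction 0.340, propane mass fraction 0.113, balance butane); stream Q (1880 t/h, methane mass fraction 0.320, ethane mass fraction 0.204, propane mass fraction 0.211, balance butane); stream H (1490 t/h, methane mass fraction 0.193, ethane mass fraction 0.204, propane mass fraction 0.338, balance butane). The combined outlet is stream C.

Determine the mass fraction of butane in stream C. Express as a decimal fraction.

0.268

Total flow out = 198 + 1880 + 1490 = 3568 t/h.
butane in = 198×0.317 + 1880×0.265 + 1490×0.265 = 955.82 t/h.
butane mass fraction in C = 955.82/3568 = 0.268.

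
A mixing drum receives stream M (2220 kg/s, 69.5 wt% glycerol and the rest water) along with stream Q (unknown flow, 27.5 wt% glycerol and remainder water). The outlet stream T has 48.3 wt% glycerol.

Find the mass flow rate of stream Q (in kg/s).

2263 kg/s

Let Q be the unknown flow. Total out = 2220 + Q.
glycerol balance: 1542.9 + 0.275·Q = 0.483·(2220 + Q)
(0.275 − 0.483)·Q = 0.483×2220 − 1542.9 = -470.64
Q = -470.64 / -0.208 = 2262.7 kg/s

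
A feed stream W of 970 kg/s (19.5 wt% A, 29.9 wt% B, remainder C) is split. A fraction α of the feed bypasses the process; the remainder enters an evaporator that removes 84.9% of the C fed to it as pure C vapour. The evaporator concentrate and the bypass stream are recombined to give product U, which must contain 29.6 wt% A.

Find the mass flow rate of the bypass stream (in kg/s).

All 970×0.195 = 189.15 kg/s of A reaches U, so U = 189.15/0.296 = 639.02 kg/s and vapour = 330.98 kg/s.
The evaporator receives (1−α)·970 of feed at 0.506 C and removes 0.849 of that C:
0.849×0.506×(1−α)×970 = 330.98
(1−α) = 330.98/416.71 = 0.7943;  α = 0.2057.
Bypass flow = 0.2057×970 = 199.55 kg/s.

199.6 kg/s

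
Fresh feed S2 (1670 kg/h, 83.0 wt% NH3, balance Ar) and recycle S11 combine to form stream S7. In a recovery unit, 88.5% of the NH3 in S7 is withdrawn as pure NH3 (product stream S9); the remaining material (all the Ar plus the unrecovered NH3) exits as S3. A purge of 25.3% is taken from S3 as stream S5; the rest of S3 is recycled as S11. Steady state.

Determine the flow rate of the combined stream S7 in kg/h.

Ar enters only via S2 and leaves only via the purge: 1670×0.170 = 0.253×(Ar in S3), and the recovery unit passes all Ar, so Ar in S7 = Ar in S3 = 1122.1 kg/h.
NH3 in S7: m_A = 1670×0.830 + (1−0.253)·(1−0.885)·m_A, so m_A = 1386.1/0.9141 = 1516.4 kg/h.
S7 = 1516.4 + 1122.1 = 2638.5 kg/h.

2638 kg/h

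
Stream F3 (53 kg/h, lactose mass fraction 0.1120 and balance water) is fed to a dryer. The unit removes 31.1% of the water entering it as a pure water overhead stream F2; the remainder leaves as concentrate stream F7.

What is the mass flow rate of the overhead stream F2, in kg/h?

water entering = 53×0.888 = 47.064 kg/h; overhead removed = 0.311×47.064 = 14.637 kg/h.

14.64 kg/h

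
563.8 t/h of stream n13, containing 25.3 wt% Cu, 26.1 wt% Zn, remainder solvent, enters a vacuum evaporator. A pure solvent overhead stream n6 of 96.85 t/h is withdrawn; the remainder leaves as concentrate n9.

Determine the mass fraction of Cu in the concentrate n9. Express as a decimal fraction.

0.3055

Cu is not removed: 563.8×0.253 = 142.64 t/h of Cu enters n9.
Concentrate = 563.8 − 96.85 = 466.95 t/h.
Mass fraction = 142.64/466.95 = 0.3055.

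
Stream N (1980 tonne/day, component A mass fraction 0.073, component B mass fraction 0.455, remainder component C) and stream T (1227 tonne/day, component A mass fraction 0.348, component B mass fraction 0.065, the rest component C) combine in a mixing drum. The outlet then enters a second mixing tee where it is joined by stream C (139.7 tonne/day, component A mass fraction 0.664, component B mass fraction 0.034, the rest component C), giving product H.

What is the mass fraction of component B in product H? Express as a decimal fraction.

0.294

Overall, product flow = 3346.7 tonne/day.
component B in = 1980×0.455 + 1227×0.065 + 139.7×0.034 = 985.4 tonne/day.
component B fraction in H = 0.294.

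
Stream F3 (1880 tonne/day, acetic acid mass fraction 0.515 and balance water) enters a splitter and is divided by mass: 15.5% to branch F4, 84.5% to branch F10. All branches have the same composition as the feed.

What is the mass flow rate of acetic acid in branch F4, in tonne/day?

150.1 tonne/day

Branch F4 total = 0.155×1880 = 291.4 tonne/day.
acetic acid in F4 = 0.515×291.4 = 150.07 tonne/day.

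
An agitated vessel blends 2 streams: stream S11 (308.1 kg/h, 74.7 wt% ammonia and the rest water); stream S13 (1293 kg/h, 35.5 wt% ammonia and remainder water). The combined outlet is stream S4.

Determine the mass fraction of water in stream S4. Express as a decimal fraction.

Total flow out = 308.1 + 1293 = 1601.1 kg/h.
water in = 308.1×0.253 + 1293×0.645 = 911.93 kg/h.
water mass fraction in S4 = 911.93/1601.1 = 0.570.

0.570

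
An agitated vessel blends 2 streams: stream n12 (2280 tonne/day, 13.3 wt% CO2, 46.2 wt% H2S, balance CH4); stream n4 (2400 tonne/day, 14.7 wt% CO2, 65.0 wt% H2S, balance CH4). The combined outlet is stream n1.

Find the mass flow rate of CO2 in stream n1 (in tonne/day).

656 tonne/day

CO2 out = CO2 in = 2280×0.133 + 2400×0.147 = 656.04 tonne/day.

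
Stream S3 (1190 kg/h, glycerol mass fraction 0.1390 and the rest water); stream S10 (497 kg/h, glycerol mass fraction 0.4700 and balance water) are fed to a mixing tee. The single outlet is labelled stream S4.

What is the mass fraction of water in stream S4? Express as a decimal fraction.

0.7635

Total flow out = 1190 + 497 = 1687 kg/h.
water in = 1190×0.861 + 497×0.530 = 1288 kg/h.
water mass fraction in S4 = 1288/1687 = 0.7635.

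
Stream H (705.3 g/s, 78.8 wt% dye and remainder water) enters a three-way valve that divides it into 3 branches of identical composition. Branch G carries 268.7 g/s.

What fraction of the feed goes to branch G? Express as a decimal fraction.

Fraction to G = 268.7/705.3 = 0.3810.

0.381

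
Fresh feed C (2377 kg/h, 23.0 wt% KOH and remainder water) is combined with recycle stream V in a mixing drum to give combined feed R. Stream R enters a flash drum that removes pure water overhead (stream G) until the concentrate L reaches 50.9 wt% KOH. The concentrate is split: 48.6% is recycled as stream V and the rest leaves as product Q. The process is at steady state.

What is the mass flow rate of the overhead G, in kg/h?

1303 kg/h

Overall KOH balance (none leaves overhead): KOH in fresh feed = KOH in product, i.e. 2377×0.230 = (1−0.486)·L·0.509.
L = 546.71/(0.509×0.514) = 2089.7 kg/h.
Recycle V = 0.486×2089.7 = 1015.6 kg/h.
Combined feed R = 2377 + 1015.6 = 3392.6 kg/h.
Overhead G = R − L = 3392.6 − 2089.7 = 1302.9 kg/h.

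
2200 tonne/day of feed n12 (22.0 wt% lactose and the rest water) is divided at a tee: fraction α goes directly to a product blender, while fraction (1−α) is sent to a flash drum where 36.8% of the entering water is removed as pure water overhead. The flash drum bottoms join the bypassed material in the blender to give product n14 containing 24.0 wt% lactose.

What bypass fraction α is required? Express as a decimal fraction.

All 2200×0.220 = 484 tonne/day of lactose reaches n14, so n14 = 484/0.240 = 2016.7 tonne/day and vapour = 183.33 tonne/day.
The evaporator receives (1−α)·2200 of feed at 0.780 water and removes 0.368 of that water:
0.368×0.780×(1−α)×2200 = 183.33
(1−α) = 183.33/631.49 = 0.2903;  α = 0.7097.

0.710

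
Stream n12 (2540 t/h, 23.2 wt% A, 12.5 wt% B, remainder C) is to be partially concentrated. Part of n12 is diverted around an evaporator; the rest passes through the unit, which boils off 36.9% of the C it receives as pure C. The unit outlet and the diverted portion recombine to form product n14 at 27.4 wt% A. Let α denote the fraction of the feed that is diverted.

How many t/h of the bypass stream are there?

All 2540×0.232 = 589.28 t/h of A reaches n14, so n14 = 589.28/0.274 = 2150.7 t/h and vapour = 389.34 t/h.
The evaporator receives (1−α)·2540 of feed at 0.643 C and removes 0.369 of that C:
0.369×0.643×(1−α)×2540 = 389.34
(1−α) = 389.34/602.66 = 0.6460;  α = 0.3540.
Bypass flow = 0.3540×2540 = 899.05 t/h.

899.1 t/h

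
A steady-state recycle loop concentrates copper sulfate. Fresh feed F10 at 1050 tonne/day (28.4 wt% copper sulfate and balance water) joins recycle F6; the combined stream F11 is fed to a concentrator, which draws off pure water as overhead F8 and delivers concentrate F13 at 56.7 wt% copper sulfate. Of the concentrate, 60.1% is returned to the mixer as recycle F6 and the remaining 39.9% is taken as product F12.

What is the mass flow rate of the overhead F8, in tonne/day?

Overall copper sulfate balance (none leaves overhead): copper sulfate in fresh feed = copper sulfate in product, i.e. 1050×0.284 = (1−0.601)·F13·0.567.
F13 = 298.2/(0.567×0.399) = 1318.1 tonne/day.
Recycle F6 = 0.601×1318.1 = 792.18 tonne/day.
Combined feed F11 = 1050 + 792.18 = 1842.2 tonne/day.
Overhead F8 = F11 − F13 = 1842.2 − 1318.1 = 524.07 tonne/day.

524.1 tonne/day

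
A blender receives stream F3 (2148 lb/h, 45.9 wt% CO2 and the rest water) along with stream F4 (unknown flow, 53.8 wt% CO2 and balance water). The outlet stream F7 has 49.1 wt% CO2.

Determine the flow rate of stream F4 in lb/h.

1462 lb/h

Let F4 be the unknown flow. Total out = 2148 + F4.
CO2 balance: 985.93 + 0.538·F4 = 0.491·(2148 + F4)
(0.538 − 0.491)·F4 = 0.491×2148 − 985.93 = 68.736
F4 = 68.736 / 0.047 = 1462.5 lb/h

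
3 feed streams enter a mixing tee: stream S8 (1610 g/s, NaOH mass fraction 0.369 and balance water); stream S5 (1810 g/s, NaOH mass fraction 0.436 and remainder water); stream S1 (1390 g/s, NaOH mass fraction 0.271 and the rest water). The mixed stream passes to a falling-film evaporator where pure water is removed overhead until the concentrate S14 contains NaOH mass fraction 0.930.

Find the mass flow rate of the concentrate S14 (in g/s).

NaOH entering = 1610×0.369 + 1810×0.436 + 1390×0.271 = 1759.9 g/s.
All NaOH reports to S14, so S14 = 1759.9/0.930 = 1892.4 g/s.

1892 g/s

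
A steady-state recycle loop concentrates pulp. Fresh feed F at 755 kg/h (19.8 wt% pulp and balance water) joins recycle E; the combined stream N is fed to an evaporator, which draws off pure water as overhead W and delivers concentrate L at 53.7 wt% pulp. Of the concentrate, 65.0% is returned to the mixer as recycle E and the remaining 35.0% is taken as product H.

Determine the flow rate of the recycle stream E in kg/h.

Overall pulp balance (none leaves overhead): pulp in fresh feed = pulp in product, i.e. 755×0.198 = (1−0.650)·L·0.537.
L = 149.49/(0.537×0.350) = 795.37 kg/h.
Recycle E = 0.650×795.37 = 516.99 kg/h.

517 kg/h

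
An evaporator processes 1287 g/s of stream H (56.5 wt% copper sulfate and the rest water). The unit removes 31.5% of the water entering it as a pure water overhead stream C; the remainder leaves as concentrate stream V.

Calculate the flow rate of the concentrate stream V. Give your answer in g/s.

water entering = 1287×0.435 = 559.85 g/s; overhead removed = 0.315×559.85 = 176.35 g/s.
Concentrate = 1287 − 176.35 = 1110.6 g/s.

1111 g/s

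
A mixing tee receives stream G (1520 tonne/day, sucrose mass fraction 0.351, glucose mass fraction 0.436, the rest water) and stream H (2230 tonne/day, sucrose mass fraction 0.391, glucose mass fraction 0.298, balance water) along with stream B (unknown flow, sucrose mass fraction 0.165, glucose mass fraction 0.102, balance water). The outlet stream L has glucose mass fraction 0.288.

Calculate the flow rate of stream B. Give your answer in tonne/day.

1329 tonne/day

Let B be the unknown flow. Total out = 3750 + B.
glucose balance: 1327.3 + 0.102·B = 0.288·(3750 + B)
(0.102 − 0.288)·B = 0.288×3750 − 1327.3 = -247.26
B = -247.26 / -0.186 = 1329.4 tonne/day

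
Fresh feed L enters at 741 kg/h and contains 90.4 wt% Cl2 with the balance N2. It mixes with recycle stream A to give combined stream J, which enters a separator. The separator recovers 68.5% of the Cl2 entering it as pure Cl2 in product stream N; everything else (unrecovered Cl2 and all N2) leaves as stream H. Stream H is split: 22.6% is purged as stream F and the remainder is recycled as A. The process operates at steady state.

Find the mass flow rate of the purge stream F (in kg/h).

134.2 kg/h

N2 enters only via L and leaves only via the purge: 741×0.096 = 0.226×(N2 in H), and the separator passes all N2, so N2 in J = N2 in H = 314.76 kg/h.
Cl2 in J: m_A = 741×0.904 + (1−0.226)·(1−0.685)·m_A, so m_A = 669.86/0.7562 = 885.84 kg/h.
H = (1−0.685)×885.84 + 314.76 = 593.8 kg/h.
Purge F = 0.226×593.8 = 134.2 kg/h.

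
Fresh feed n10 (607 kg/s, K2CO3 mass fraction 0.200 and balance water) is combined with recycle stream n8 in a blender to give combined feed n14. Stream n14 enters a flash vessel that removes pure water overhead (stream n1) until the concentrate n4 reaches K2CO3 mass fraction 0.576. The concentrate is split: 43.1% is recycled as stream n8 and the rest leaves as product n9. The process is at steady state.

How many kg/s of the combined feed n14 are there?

Overall K2CO3 balance (none leaves overhead): K2CO3 in fresh feed = K2CO3 in product, i.e. 607×0.200 = (1−0.431)·n4·0.576.
n4 = 121.4/(0.576×0.569) = 370.41 kg/s.
Recycle n8 = 0.431×370.41 = 159.65 kg/s.
Combined feed n14 = 607 + 159.65 = 766.65 kg/s.

766.6 kg/s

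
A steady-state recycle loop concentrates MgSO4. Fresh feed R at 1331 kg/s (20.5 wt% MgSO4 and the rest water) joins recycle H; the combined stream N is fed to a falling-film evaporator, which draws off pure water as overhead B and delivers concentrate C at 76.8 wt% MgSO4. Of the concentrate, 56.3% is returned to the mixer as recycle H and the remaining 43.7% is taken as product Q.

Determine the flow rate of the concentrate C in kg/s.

Overall MgSO4 balance (none leaves overhead): MgSO4 in fresh feed = MgSO4 in product, i.e. 1331×0.205 = (1−0.563)·C·0.768.
C = 272.85/(0.768×0.437) = 813 kg/s.

813 kg/s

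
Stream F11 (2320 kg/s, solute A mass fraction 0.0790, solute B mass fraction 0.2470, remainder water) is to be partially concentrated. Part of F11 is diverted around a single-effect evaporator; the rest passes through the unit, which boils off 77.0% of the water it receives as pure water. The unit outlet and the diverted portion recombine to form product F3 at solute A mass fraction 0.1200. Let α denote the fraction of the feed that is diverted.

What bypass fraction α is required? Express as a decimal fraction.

0.342

All 2320×0.079 = 183.28 kg/s of solute A reaches F3, so F3 = 183.28/0.120 = 1527.3 kg/s and vapour = 792.67 kg/s.
The evaporator receives (1−α)·2320 of feed at 0.674 water and removes 0.770 of that water:
0.770×0.674×(1−α)×2320 = 792.67
(1−α) = 792.67/1204 = 0.6583;  α = 0.3417.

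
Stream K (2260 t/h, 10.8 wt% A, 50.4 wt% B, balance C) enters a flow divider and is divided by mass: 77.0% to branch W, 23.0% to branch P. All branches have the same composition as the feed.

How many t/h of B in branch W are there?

Branch W total = 0.770×2260 = 1740.2 t/h.
B in W = 0.504×1740.2 = 877.06 t/h.

877.1 t/h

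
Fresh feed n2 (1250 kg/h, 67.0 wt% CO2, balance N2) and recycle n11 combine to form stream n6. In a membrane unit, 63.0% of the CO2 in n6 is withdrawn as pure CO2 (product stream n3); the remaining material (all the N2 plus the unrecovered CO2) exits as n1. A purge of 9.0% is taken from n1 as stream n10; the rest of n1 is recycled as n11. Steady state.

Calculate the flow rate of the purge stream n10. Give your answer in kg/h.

454.5 kg/h

N2 enters only via n2 and leaves only via the purge: 1250×0.330 = 0.090×(N2 in n1), and the membrane unit passes all N2, so N2 in n6 = N2 in n1 = 4583.3 kg/h.
CO2 in n6: m_A = 1250×0.670 + (1−0.090)·(1−0.630)·m_A, so m_A = 837.5/0.6633 = 1262.6 kg/h.
n1 = (1−0.630)×1262.6 + 4583.3 = 5050.5 kg/h.
Purge n10 = 0.090×5050.5 = 454.55 kg/h.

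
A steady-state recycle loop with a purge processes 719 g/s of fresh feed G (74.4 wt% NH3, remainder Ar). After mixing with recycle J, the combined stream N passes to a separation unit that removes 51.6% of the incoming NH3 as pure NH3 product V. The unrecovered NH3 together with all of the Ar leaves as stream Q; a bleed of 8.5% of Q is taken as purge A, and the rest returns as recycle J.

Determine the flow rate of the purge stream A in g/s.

223.6 g/s

Ar enters only via G and leaves only via the purge: 719×0.256 = 0.085×(Ar in Q), and the separation unit passes all Ar, so Ar in N = Ar in Q = 2165.5 g/s.
NH3 in N: m_A = 719×0.744 + (1−0.085)·(1−0.516)·m_A, so m_A = 534.94/0.5571 = 960.15 g/s.
Q = (1−0.516)×960.15 + 2165.5 = 2630.2 g/s.
Purge A = 0.085×2630.2 = 223.56 g/s.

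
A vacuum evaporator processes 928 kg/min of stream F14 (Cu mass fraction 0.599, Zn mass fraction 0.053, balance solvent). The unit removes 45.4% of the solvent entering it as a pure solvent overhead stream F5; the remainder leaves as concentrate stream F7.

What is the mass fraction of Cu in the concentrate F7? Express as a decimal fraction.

0.711

Cu is not removed: 928×0.599 = 555.87 kg/min of Cu enters F7.
solvent entering = 928×0.348 = 322.94 kg/min; overhead removed = 0.454×322.94 = 146.62 kg/min.
Concentrate = 928 − 146.62 = 781.38 kg/min.
Mass fraction = 555.87/781.38 = 0.711.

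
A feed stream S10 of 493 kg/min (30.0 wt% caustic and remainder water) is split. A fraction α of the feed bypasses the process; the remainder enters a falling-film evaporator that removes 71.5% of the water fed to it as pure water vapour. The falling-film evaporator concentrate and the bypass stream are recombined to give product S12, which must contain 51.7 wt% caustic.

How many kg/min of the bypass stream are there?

All 493×0.300 = 147.9 kg/min of caustic reaches S12, so S12 = 147.9/0.517 = 286.07 kg/min and vapour = 206.93 kg/min.
The evaporator receives (1−α)·493 of feed at 0.700 water and removes 0.715 of that water:
0.715×0.700×(1−α)×493 = 206.93
(1−α) = 206.93/246.75 = 0.8386;  α = 0.1614.
Bypass flow = 0.1614×493 = 79.56 kg/min.

79.56 kg/min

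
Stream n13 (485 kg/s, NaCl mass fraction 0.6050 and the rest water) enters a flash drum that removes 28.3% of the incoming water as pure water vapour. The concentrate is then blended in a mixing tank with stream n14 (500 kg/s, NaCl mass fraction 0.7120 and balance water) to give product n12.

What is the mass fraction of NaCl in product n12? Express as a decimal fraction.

0.6977

Vapour removed = 0.283×0.395×485 = 54.216 kg/s; concentrate = 430.78 kg/s.
NaCl reaching the mixer = 293.43 (from concentrate) + 500×0.712 = 649.42 kg/s.
Product flow = 430.78 + 500 = 930.78 kg/s; NaCl fraction = 0.6977.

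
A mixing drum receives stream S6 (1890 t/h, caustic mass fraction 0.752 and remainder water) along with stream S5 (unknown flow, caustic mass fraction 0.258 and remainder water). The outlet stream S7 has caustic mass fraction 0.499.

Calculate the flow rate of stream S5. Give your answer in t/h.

1984 t/h

Let S5 be the unknown flow. Total out = 1890 + S5.
caustic balance: 1421.3 + 0.258·S5 = 0.499·(1890 + S5)
(0.258 − 0.499)·S5 = 0.499×1890 − 1421.3 = -478.17
S5 = -478.17 / -0.241 = 1984.1 t/h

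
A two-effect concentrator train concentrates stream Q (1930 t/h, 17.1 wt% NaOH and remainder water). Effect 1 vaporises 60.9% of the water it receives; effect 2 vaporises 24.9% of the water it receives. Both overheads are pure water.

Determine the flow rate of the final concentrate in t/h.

799.8 t/h

water in feed = 1930×0.829 = 1600 t/h.
After stage 1: water left = (1−0.609)×1600 = 625.59; stream total = 955.62 t/h.
After stage 2: water left = (1−0.249)×625.59 = 469.82; final concentrate = 799.85 t/h.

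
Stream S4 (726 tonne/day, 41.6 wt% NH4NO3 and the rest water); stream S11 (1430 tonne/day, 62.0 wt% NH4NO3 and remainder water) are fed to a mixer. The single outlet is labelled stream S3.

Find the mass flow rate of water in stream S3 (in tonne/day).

967.4 tonne/day

water out = water in = 726×0.584 + 1430×0.380 = 967.38 tonne/day.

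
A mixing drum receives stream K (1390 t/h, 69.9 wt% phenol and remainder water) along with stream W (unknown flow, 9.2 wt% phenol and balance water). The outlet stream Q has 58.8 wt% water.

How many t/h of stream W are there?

1247 t/h

Let W be the unknown flow. Total out = 1390 + W.
water balance: 418.39 + 0.908·W = 0.588·(1390 + W)
(0.908 − 0.588)·W = 0.588×1390 − 418.39 = 398.93
W = 398.93 / 0.320 = 1246.7 t/h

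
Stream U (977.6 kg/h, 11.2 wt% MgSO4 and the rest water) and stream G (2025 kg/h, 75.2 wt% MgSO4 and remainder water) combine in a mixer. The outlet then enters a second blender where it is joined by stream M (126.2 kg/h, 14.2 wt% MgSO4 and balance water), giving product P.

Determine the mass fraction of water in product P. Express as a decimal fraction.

Overall, product flow = 3128.8 kg/h.
water in = 977.6×0.888 + 2025×0.248 + 126.2×0.858 = 1478.6 kg/h.
water fraction in P = 0.473.

0.473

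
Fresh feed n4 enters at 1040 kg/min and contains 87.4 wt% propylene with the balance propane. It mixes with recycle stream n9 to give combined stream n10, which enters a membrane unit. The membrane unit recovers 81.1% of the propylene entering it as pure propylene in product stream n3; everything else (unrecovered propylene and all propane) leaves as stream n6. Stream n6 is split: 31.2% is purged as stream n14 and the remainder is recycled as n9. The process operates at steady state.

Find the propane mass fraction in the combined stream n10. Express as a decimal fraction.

0.287

propane enters only via n4 and leaves only via the purge: 1040×0.126 = 0.312×(propane in n6), and the membrane unit passes all propane, so propane in n10 = propane in n6 = 420 kg/min.
propylene in n10: m_A = 1040×0.874 + (1−0.312)·(1−0.811)·m_A, so m_A = 908.96/0.8700 = 1044.8 kg/min.
n10 = 1044.8 + 420 = 1464.8 kg/min.
propane fraction in n10 = 420/1464.8 = 0.287.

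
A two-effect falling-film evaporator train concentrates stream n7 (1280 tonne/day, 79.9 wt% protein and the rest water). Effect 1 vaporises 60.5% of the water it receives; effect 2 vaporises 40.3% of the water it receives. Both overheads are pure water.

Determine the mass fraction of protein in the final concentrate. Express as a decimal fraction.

water in feed = 1280×0.201 = 257.28 tonne/day.
After stage 1: water left = (1−0.605)×257.28 = 101.63; stream total = 1124.3 tonne/day.
After stage 2: water left = (1−0.403)×101.63 = 60.67; final concentrate = 1083.4 tonne/day.
protein fraction = 1022.7/1083.4 = 0.9440.

0.9440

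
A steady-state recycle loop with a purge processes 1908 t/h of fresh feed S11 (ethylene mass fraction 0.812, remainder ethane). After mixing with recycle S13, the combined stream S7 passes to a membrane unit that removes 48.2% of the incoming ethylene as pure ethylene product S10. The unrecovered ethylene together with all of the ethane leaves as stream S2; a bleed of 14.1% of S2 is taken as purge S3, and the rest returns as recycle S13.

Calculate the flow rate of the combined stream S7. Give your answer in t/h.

5335 t/h

ethane enters only via S11 and leaves only via the purge: 1908×0.188 = 0.141×(ethane in S2), and the membrane unit passes all ethane, so ethane in S7 = ethane in S2 = 2544 t/h.
ethylene in S7: m_A = 1908×0.812 + (1−0.141)·(1−0.482)·m_A, so m_A = 1549.3/0.5550 = 2791.3 t/h.
S7 = 2791.3 + 2544 = 5335.3 t/h.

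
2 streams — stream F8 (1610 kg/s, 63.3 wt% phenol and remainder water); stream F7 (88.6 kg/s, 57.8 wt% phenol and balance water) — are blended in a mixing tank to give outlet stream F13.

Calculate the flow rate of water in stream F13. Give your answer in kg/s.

628.3 kg/s

water out = water in = 1610×0.367 + 88.6×0.422 = 628.26 kg/s.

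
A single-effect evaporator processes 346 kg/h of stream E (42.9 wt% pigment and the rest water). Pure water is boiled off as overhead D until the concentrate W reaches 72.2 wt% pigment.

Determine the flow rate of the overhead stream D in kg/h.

pigment is conserved: 346×0.429 = 148.43 kg/h all reports to the concentrate.
Concentrate = 148.43/(target fraction) = 205.59 kg/h.
Overhead = 346 − 205.59 = 140.41 kg/h.

140.4 kg/h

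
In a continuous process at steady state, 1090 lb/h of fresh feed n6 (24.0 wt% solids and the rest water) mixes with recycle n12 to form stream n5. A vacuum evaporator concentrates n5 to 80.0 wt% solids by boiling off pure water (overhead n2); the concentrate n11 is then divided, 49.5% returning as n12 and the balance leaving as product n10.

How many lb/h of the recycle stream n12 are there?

Overall solids balance (none leaves overhead): solids in fresh feed = solids in product, i.e. 1090×0.240 = (1−0.495)·n11·0.800.
n11 = 261.6/(0.800×0.505) = 647.52 lb/h.
Recycle n12 = 0.495×647.52 = 320.52 lb/h.

320.5 lb/h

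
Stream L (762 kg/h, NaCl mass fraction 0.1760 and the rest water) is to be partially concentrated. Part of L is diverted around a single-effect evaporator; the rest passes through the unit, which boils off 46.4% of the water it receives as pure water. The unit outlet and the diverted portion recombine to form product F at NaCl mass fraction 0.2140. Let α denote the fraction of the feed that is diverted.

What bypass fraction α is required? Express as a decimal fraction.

All 762×0.176 = 134.11 kg/h of NaCl reaches F, so F = 134.11/0.214 = 626.69 kg/h and vapour = 135.31 kg/h.
The evaporator receives (1−α)·762 of feed at 0.824 water and removes 0.464 of that water:
0.464×0.824×(1−α)×762 = 135.31
(1−α) = 135.31/291.34 = 0.4644;  α = 0.5356.

0.536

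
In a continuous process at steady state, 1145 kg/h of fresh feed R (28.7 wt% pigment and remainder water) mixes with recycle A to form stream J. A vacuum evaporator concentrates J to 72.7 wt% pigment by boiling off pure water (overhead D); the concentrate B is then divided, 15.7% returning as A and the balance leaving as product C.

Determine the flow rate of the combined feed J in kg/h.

1229 kg/h

Overall pigment balance (none leaves overhead): pigment in fresh feed = pigment in product, i.e. 1145×0.287 = (1−0.157)·B·0.727.
B = 328.61/(0.727×0.843) = 536.2 kg/h.
Recycle A = 0.157×536.2 = 84.183 kg/h.
Combined feed J = 1145 + 84.183 = 1229.2 kg/h.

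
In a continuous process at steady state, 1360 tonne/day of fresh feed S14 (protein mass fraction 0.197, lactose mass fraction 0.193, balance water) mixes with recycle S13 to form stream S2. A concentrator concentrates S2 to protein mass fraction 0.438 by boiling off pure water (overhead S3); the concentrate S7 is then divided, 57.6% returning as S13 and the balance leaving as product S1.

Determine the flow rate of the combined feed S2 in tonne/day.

2191 tonne/day

Overall protein balance (none leaves overhead): protein in fresh feed = protein in product, i.e. 1360×0.197 = (1−0.576)·S7·0.438.
S7 = 267.92/(0.438×0.424) = 1442.7 tonne/day.
Recycle S13 = 0.576×1442.7 = 830.97 tonne/day.
Combined feed S2 = 1360 + 830.97 = 2191 tonne/day.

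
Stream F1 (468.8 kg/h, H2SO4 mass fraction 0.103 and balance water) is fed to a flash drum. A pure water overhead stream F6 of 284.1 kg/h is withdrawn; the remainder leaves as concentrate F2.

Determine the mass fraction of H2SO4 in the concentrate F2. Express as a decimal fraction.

0.261

H2SO4 is not removed: 468.8×0.103 = 48.286 kg/h of H2SO4 enters F2.
Concentrate = 468.8 − 284.1 = 184.7 kg/h.
Mass fraction = 48.286/184.7 = 0.261.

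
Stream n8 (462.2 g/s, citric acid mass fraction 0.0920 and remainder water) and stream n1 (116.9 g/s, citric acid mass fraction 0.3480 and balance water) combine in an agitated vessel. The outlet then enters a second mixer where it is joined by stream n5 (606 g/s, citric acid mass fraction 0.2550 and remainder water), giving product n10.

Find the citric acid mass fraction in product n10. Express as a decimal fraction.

0.2006

Overall, product flow = 1185.1 g/s.
citric acid in = 462.2×0.092 + 116.9×0.348 + 606×0.255 = 237.73 g/s.
citric acid fraction in n10 = 0.2006.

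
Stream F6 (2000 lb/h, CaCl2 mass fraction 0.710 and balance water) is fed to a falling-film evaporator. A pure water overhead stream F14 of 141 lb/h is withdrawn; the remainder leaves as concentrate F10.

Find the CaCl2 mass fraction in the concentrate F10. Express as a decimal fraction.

CaCl2 is not removed: 2000×0.710 = 1420 lb/h of CaCl2 enters F10.
Concentrate = 2000 − 141 = 1859 lb/h.
Mass fraction = 1420/1859 = 0.764.

0.764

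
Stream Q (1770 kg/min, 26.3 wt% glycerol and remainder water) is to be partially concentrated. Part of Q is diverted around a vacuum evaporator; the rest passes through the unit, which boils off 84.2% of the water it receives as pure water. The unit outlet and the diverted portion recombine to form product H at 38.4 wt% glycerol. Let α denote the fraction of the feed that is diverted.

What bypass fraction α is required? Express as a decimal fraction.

All 1770×0.263 = 465.51 kg/min of glycerol reaches H, so H = 465.51/0.384 = 1212.3 kg/min and vapour = 557.73 kg/min.
The evaporator receives (1−α)·1770 of feed at 0.737 water and removes 0.842 of that water:
0.842×0.737×(1−α)×1770 = 557.73
(1−α) = 557.73/1098.4 = 0.5078;  α = 0.4922.

0.492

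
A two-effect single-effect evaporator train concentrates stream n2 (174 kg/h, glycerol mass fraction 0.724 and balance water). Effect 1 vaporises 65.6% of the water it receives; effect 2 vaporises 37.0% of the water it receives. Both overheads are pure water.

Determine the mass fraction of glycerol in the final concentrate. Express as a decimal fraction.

water in feed = 174×0.276 = 48.024 kg/h.
After stage 1: water left = (1−0.656)×48.024 = 16.52; stream total = 142.5 kg/h.
After stage 2: water left = (1−0.370)×16.52 = 10.408; final concentrate = 136.38 kg/h.
glycerol fraction = 125.98/136.38 = 0.924.

0.924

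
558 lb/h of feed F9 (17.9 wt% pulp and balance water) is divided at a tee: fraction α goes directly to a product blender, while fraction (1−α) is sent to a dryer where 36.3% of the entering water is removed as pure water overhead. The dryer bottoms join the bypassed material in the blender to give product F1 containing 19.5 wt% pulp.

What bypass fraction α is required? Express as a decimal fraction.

All 558×0.179 = 99.882 lb/h of pulp reaches F1, so F1 = 99.882/0.195 = 512.22 lb/h and vapour = 45.785 lb/h.
The evaporator receives (1−α)·558 of feed at 0.821 water and removes 0.363 of that water:
0.363×0.821×(1−α)×558 = 45.785
(1−α) = 45.785/166.3 = 0.2753;  α = 0.7247.

0.725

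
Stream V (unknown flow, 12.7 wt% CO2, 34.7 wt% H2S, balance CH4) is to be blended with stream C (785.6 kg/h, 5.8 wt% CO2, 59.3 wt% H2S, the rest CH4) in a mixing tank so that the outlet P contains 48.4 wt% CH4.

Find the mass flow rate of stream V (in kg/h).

Let V be the unknown flow. Total out = 785.6 + V.
CH4 balance: 274.17 + 0.526·V = 0.484·(785.6 + V)
(0.526 − 0.484)·V = 0.484×785.6 − 274.17 = 106.06
V = 106.06 / 0.042 = 2525.1 kg/h

2525 kg/h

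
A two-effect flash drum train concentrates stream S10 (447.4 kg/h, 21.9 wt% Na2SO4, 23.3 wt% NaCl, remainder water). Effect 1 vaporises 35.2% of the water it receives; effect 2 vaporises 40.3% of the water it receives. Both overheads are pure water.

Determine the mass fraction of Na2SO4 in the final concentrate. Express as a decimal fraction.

water in feed = 447.4×0.548 = 245.18 kg/h.
After stage 1: water left = (1−0.352)×245.18 = 158.87; stream total = 361.1 kg/h.
After stage 2: water left = (1−0.403)×158.87 = 94.847; final concentrate = 297.07 kg/h.
Na2SO4 fraction = 97.981/297.07 = 0.330.

0.330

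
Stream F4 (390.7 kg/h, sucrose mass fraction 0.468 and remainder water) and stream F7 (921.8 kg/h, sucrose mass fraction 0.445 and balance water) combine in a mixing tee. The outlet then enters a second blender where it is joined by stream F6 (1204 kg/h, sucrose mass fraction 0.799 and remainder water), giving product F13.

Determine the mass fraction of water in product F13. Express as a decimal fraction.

0.382

Overall, product flow = 2516.5 kg/h.
water in = 390.7×0.532 + 921.8×0.555 + 1204×0.201 = 961.46 kg/h.
water fraction in F13 = 0.382.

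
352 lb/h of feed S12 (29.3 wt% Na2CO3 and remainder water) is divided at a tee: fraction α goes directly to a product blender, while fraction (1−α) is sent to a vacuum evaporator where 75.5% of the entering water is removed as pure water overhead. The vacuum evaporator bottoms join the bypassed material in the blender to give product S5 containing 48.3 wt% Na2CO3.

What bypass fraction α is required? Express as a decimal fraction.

0.263

All 352×0.293 = 103.14 lb/h of Na2CO3 reaches S5, so S5 = 103.14/0.483 = 213.53 lb/h and vapour = 138.47 lb/h.
The evaporator receives (1−α)·352 of feed at 0.707 water and removes 0.755 of that water:
0.755×0.707×(1−α)×352 = 138.47
(1−α) = 138.47/187.89 = 0.7370;  α = 0.2630.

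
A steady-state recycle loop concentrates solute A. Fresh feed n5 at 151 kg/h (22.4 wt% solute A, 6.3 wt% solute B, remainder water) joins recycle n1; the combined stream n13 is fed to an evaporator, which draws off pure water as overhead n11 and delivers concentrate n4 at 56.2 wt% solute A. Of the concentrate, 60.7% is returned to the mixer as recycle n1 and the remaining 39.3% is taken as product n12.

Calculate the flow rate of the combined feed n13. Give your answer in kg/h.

Overall solute A balance (none leaves overhead): solute A in fresh feed = solute A in product, i.e. 151×0.224 = (1−0.607)·n4·0.562.
n4 = 33.824/(0.562×0.393) = 153.14 kg/h.
Recycle n1 = 0.607×153.14 = 92.958 kg/h.
Combined feed n13 = 151 + 92.958 = 243.96 kg/h.

244 kg/h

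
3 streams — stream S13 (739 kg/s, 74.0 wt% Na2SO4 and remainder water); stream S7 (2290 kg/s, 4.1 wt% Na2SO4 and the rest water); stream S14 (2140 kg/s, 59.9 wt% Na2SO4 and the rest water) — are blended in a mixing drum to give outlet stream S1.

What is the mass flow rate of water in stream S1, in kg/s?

water out = water in = 739×0.260 + 2290×0.959 + 2140×0.401 = 3246.4 kg/s.

3246 kg/s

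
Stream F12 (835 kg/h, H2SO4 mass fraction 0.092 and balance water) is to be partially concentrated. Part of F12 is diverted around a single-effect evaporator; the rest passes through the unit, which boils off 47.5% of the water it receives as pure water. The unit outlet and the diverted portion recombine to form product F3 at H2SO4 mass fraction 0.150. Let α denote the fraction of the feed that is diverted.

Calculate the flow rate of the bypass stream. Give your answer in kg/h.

All 835×0.092 = 76.82 kg/h of H2SO4 reaches F3, so F3 = 76.82/0.150 = 512.13 kg/h and vapour = 322.87 kg/h.
The evaporator receives (1−α)·835 of feed at 0.908 water and removes 0.475 of that water:
0.475×0.908×(1−α)×835 = 322.87
(1−α) = 322.87/360.14 = 0.8965;  α = 0.1035.
Bypass flow = 0.1035×835 = 86.41 kg/h.

86.41 kg/h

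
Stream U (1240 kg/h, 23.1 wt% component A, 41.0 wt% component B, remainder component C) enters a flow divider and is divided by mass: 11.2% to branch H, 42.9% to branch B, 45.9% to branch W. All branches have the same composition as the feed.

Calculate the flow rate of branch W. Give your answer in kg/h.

Branch W flow = 0.459×1240 = 569.16 kg/h.

569.2 kg/h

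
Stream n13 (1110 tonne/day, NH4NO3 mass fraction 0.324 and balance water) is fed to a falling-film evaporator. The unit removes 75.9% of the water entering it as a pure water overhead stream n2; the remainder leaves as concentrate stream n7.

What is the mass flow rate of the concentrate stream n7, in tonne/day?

water entering = 1110×0.676 = 750.36 tonne/day; overhead removed = 0.759×750.36 = 569.52 tonne/day.
Concentrate = 1110 − 569.52 = 540.48 tonne/day.

540.5 tonne/day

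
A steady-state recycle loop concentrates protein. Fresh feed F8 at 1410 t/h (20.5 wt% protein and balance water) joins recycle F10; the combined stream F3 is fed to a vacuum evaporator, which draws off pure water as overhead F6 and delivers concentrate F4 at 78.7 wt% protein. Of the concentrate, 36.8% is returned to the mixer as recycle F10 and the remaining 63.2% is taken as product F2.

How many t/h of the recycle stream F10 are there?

213.9 t/h

Overall protein balance (none leaves overhead): protein in fresh feed = protein in product, i.e. 1410×0.205 = (1−0.368)·F4·0.787.
F4 = 289.05/(0.787×0.632) = 581.14 t/h.
Recycle F10 = 0.368×581.14 = 213.86 t/h.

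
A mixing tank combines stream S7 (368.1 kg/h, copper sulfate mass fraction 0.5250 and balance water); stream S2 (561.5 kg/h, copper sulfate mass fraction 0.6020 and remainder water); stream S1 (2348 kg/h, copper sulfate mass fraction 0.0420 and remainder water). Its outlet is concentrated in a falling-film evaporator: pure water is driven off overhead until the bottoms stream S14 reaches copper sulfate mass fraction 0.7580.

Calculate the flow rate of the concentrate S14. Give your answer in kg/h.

831 kg/h

copper sulfate entering = 368.1×0.525 + 561.5×0.602 + 2348×0.042 = 629.89 kg/h.
All copper sulfate reports to S14, so S14 = 629.89/0.758 = 830.99 kg/h.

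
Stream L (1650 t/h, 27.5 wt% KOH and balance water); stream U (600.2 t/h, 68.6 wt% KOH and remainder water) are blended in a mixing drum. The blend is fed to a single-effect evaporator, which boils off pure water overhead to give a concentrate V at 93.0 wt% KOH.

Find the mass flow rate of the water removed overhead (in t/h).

1320 t/h

KOH entering = 1650×0.275 + 600.2×0.686 = 865.49 t/h.
All KOH reports to V, so V = 865.49/0.930 = 930.63 t/h.
Total feed = 2250.2 t/h; overhead = 2250.2 − 930.63 = 1319.6 t/h.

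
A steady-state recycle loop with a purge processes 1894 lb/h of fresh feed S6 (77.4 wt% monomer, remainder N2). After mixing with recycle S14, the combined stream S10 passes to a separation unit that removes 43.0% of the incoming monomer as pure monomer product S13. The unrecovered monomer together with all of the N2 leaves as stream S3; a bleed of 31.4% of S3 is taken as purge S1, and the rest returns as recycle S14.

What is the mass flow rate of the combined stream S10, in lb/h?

3770 lb/h

N2 enters only via S6 and leaves only via the purge: 1894×0.226 = 0.314×(N2 in S3), and the separation unit passes all N2, so N2 in S10 = N2 in S3 = 1363.2 lb/h.
monomer in S10: m_A = 1894×0.774 + (1−0.314)·(1−0.430)·m_A, so m_A = 1466/0.6090 = 2407.2 lb/h.
S10 = 2407.2 + 1363.2 = 3770.4 lb/h.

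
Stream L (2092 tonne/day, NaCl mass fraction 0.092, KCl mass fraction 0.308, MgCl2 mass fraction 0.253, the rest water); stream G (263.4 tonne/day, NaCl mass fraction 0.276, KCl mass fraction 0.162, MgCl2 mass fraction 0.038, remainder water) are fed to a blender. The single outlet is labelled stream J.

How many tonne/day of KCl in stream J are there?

KCl out = KCl in = 2092×0.308 + 263.4×0.162 = 687.01 tonne/day.

687 tonne/day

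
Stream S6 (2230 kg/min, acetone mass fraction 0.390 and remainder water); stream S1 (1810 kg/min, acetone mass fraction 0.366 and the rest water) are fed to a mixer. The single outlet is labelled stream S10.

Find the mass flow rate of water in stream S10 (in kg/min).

2508 kg/min

water out = water in = 2230×0.610 + 1810×0.634 = 2507.8 kg/min.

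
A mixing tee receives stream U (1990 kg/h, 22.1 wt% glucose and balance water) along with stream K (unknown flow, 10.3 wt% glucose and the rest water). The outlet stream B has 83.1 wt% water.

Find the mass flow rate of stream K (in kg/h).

Let K be the unknown flow. Total out = 1990 + K.
water balance: 1550.2 + 0.897·K = 0.831·(1990 + K)
(0.897 − 0.831)·K = 0.831×1990 − 1550.2 = 103.48
K = 103.48 / 0.066 = 1567.9 kg/h

1568 kg/h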